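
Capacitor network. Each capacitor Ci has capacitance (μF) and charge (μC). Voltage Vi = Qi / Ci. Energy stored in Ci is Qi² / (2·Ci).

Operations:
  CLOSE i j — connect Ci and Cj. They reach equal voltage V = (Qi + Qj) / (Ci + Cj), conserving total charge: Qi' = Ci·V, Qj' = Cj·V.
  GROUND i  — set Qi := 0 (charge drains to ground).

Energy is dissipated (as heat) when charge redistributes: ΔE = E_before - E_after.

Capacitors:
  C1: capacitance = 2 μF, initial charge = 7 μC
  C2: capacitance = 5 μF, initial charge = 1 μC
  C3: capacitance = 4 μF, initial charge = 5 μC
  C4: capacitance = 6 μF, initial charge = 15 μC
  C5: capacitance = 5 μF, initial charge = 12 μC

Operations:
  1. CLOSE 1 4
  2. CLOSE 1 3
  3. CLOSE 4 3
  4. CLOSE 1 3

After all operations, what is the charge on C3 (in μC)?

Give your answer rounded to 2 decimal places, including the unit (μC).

Initial: C1(2μF, Q=7μC, V=3.50V), C2(5μF, Q=1μC, V=0.20V), C3(4μF, Q=5μC, V=1.25V), C4(6μF, Q=15μC, V=2.50V), C5(5μF, Q=12μC, V=2.40V)
Op 1: CLOSE 1-4: Q_total=22.00, C_total=8.00, V=2.75; Q1=5.50, Q4=16.50; dissipated=0.750
Op 2: CLOSE 1-3: Q_total=10.50, C_total=6.00, V=1.75; Q1=3.50, Q3=7.00; dissipated=1.500
Op 3: CLOSE 4-3: Q_total=23.50, C_total=10.00, V=2.35; Q4=14.10, Q3=9.40; dissipated=1.200
Op 4: CLOSE 1-3: Q_total=12.90, C_total=6.00, V=2.15; Q1=4.30, Q3=8.60; dissipated=0.240
Final charges: Q1=4.30, Q2=1.00, Q3=8.60, Q4=14.10, Q5=12.00

Answer: 8.60 μC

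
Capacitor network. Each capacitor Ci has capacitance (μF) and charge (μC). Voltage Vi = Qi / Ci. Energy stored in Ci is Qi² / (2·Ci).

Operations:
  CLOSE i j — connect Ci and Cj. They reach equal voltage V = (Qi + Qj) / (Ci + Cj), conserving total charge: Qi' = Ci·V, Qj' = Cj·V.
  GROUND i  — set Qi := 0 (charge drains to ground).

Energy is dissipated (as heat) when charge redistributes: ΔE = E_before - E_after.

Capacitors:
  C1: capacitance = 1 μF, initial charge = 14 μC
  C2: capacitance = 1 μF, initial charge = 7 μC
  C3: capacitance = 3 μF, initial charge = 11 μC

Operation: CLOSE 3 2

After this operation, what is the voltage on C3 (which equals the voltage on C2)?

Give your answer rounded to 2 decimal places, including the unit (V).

Answer: 4.50 V

Derivation:
Initial: C1(1μF, Q=14μC, V=14.00V), C2(1μF, Q=7μC, V=7.00V), C3(3μF, Q=11μC, V=3.67V)
Op 1: CLOSE 3-2: Q_total=18.00, C_total=4.00, V=4.50; Q3=13.50, Q2=4.50; dissipated=4.167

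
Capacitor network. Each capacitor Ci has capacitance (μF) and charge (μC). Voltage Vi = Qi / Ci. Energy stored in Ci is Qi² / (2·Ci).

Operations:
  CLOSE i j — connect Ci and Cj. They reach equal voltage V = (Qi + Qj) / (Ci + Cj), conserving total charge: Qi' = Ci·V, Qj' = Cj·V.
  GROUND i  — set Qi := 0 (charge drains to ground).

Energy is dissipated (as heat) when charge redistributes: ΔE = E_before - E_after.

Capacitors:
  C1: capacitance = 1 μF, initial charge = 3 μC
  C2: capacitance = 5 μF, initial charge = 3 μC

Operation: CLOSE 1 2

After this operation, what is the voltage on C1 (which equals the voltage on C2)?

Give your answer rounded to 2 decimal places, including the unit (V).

Initial: C1(1μF, Q=3μC, V=3.00V), C2(5μF, Q=3μC, V=0.60V)
Op 1: CLOSE 1-2: Q_total=6.00, C_total=6.00, V=1.00; Q1=1.00, Q2=5.00; dissipated=2.400

Answer: 1.00 V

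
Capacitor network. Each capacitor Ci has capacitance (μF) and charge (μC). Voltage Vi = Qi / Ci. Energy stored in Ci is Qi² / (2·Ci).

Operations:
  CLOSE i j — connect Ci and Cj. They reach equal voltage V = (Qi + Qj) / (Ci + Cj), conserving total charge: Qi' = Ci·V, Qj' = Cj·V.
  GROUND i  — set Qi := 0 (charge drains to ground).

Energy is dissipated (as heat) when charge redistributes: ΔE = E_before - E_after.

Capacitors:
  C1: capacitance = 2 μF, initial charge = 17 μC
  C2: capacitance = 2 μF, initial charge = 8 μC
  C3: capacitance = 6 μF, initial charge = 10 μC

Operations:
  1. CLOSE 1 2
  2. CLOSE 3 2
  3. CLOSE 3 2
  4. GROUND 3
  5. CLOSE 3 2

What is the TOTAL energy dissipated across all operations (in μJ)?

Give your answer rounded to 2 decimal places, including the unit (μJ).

Initial: C1(2μF, Q=17μC, V=8.50V), C2(2μF, Q=8μC, V=4.00V), C3(6μF, Q=10μC, V=1.67V)
Op 1: CLOSE 1-2: Q_total=25.00, C_total=4.00, V=6.25; Q1=12.50, Q2=12.50; dissipated=10.125
Op 2: CLOSE 3-2: Q_total=22.50, C_total=8.00, V=2.81; Q3=16.88, Q2=5.62; dissipated=15.755
Op 3: CLOSE 3-2: Q_total=22.50, C_total=8.00, V=2.81; Q3=16.88, Q2=5.62; dissipated=0.000
Op 4: GROUND 3: Q3=0; energy lost=23.730
Op 5: CLOSE 3-2: Q_total=5.62, C_total=8.00, V=0.70; Q3=4.22, Q2=1.41; dissipated=5.933
Total dissipated: 55.543 μJ

Answer: 55.54 μJ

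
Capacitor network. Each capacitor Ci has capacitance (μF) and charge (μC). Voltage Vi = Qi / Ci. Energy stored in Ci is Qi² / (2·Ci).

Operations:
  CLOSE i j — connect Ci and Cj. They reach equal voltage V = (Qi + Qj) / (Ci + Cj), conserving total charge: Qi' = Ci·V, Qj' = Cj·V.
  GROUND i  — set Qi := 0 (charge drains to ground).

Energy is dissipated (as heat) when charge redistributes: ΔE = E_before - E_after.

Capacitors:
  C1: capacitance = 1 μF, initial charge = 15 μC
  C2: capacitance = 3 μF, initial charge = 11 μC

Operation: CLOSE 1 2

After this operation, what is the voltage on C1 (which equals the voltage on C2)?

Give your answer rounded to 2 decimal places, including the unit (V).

Answer: 6.50 V

Derivation:
Initial: C1(1μF, Q=15μC, V=15.00V), C2(3μF, Q=11μC, V=3.67V)
Op 1: CLOSE 1-2: Q_total=26.00, C_total=4.00, V=6.50; Q1=6.50, Q2=19.50; dissipated=48.167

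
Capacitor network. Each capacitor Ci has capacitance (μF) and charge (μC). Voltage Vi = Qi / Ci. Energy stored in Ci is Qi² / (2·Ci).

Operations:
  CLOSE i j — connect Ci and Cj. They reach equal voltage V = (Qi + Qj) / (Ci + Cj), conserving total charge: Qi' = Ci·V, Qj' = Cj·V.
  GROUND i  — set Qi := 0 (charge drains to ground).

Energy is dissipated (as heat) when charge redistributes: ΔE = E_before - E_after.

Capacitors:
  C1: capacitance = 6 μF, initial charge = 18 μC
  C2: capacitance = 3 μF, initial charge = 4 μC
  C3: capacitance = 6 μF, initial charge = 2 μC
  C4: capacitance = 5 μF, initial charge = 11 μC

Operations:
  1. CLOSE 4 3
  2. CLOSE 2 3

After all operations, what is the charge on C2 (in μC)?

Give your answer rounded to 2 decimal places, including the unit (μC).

Answer: 3.70 μC

Derivation:
Initial: C1(6μF, Q=18μC, V=3.00V), C2(3μF, Q=4μC, V=1.33V), C3(6μF, Q=2μC, V=0.33V), C4(5μF, Q=11μC, V=2.20V)
Op 1: CLOSE 4-3: Q_total=13.00, C_total=11.00, V=1.18; Q4=5.91, Q3=7.09; dissipated=4.752
Op 2: CLOSE 2-3: Q_total=11.09, C_total=9.00, V=1.23; Q2=3.70, Q3=7.39; dissipated=0.023
Final charges: Q1=18.00, Q2=3.70, Q3=7.39, Q4=5.91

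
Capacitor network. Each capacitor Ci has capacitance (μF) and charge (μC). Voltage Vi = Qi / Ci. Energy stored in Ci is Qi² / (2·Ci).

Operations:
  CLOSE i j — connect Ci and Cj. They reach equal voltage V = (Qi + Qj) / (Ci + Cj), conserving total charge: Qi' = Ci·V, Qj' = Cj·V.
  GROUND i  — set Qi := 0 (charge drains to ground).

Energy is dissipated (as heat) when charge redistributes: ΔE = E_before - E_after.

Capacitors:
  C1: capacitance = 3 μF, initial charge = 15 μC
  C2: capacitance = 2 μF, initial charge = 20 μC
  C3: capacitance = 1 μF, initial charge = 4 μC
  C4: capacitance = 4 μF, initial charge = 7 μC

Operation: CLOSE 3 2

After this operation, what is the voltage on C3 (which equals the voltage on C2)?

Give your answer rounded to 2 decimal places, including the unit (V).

Initial: C1(3μF, Q=15μC, V=5.00V), C2(2μF, Q=20μC, V=10.00V), C3(1μF, Q=4μC, V=4.00V), C4(4μF, Q=7μC, V=1.75V)
Op 1: CLOSE 3-2: Q_total=24.00, C_total=3.00, V=8.00; Q3=8.00, Q2=16.00; dissipated=12.000

Answer: 8.00 V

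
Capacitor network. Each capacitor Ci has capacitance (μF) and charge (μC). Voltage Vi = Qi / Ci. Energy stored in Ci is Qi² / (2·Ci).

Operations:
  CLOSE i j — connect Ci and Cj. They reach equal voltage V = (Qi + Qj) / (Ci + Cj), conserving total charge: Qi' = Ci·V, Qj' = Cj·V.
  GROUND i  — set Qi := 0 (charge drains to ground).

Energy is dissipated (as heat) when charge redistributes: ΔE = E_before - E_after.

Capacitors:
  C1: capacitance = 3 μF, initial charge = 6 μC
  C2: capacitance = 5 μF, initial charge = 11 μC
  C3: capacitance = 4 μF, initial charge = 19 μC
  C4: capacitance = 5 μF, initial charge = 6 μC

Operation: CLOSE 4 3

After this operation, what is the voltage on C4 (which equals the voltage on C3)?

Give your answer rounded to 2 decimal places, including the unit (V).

Initial: C1(3μF, Q=6μC, V=2.00V), C2(5μF, Q=11μC, V=2.20V), C3(4μF, Q=19μC, V=4.75V), C4(5μF, Q=6μC, V=1.20V)
Op 1: CLOSE 4-3: Q_total=25.00, C_total=9.00, V=2.78; Q4=13.89, Q3=11.11; dissipated=14.003

Answer: 2.78 V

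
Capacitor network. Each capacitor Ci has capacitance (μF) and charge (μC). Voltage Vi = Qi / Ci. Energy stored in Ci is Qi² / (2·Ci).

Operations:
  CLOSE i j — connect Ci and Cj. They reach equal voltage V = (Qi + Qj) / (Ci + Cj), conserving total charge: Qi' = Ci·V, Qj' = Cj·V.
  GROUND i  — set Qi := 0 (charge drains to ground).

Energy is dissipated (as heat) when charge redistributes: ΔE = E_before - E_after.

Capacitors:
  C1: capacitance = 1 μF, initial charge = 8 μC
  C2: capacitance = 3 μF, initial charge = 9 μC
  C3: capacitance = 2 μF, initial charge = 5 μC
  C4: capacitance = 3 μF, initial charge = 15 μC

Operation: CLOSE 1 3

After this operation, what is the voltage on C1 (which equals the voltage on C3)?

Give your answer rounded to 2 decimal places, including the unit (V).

Initial: C1(1μF, Q=8μC, V=8.00V), C2(3μF, Q=9μC, V=3.00V), C3(2μF, Q=5μC, V=2.50V), C4(3μF, Q=15μC, V=5.00V)
Op 1: CLOSE 1-3: Q_total=13.00, C_total=3.00, V=4.33; Q1=4.33, Q3=8.67; dissipated=10.083

Answer: 4.33 V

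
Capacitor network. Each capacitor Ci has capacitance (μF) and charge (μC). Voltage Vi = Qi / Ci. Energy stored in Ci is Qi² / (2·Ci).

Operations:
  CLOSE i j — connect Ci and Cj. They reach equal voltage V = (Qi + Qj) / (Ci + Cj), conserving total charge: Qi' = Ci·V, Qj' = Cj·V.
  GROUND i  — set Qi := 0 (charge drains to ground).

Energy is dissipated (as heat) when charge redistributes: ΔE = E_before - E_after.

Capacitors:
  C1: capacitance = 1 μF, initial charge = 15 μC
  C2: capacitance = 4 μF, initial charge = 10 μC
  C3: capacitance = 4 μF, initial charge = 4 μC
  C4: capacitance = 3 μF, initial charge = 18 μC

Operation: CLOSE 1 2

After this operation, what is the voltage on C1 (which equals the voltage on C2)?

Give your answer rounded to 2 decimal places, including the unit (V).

Answer: 5.00 V

Derivation:
Initial: C1(1μF, Q=15μC, V=15.00V), C2(4μF, Q=10μC, V=2.50V), C3(4μF, Q=4μC, V=1.00V), C4(3μF, Q=18μC, V=6.00V)
Op 1: CLOSE 1-2: Q_total=25.00, C_total=5.00, V=5.00; Q1=5.00, Q2=20.00; dissipated=62.500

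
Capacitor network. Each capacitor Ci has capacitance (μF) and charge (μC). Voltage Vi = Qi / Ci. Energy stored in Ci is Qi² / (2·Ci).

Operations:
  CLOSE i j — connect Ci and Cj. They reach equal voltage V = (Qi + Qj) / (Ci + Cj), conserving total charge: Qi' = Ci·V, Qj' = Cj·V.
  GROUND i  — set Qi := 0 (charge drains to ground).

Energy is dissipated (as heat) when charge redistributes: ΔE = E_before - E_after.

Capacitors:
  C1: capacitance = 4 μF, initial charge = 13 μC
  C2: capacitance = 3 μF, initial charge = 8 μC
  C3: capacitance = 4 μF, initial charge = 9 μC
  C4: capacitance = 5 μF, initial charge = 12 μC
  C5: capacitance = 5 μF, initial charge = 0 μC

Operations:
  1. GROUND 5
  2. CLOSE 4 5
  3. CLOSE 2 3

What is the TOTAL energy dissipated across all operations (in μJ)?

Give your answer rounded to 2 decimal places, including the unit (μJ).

Answer: 7.35 μJ

Derivation:
Initial: C1(4μF, Q=13μC, V=3.25V), C2(3μF, Q=8μC, V=2.67V), C3(4μF, Q=9μC, V=2.25V), C4(5μF, Q=12μC, V=2.40V), C5(5μF, Q=0μC, V=0.00V)
Op 1: GROUND 5: Q5=0; energy lost=0.000
Op 2: CLOSE 4-5: Q_total=12.00, C_total=10.00, V=1.20; Q4=6.00, Q5=6.00; dissipated=7.200
Op 3: CLOSE 2-3: Q_total=17.00, C_total=7.00, V=2.43; Q2=7.29, Q3=9.71; dissipated=0.149
Total dissipated: 7.349 μJ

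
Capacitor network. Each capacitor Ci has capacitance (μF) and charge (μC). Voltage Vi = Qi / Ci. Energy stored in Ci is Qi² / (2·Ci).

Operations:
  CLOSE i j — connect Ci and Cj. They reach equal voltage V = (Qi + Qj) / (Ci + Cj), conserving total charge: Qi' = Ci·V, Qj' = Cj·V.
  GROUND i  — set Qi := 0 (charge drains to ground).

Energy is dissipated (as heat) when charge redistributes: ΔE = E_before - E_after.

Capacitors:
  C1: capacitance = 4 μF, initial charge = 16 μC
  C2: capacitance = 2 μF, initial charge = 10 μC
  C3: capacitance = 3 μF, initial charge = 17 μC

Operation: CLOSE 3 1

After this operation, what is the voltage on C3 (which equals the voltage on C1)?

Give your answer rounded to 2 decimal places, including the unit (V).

Answer: 4.71 V

Derivation:
Initial: C1(4μF, Q=16μC, V=4.00V), C2(2μF, Q=10μC, V=5.00V), C3(3μF, Q=17μC, V=5.67V)
Op 1: CLOSE 3-1: Q_total=33.00, C_total=7.00, V=4.71; Q3=14.14, Q1=18.86; dissipated=2.381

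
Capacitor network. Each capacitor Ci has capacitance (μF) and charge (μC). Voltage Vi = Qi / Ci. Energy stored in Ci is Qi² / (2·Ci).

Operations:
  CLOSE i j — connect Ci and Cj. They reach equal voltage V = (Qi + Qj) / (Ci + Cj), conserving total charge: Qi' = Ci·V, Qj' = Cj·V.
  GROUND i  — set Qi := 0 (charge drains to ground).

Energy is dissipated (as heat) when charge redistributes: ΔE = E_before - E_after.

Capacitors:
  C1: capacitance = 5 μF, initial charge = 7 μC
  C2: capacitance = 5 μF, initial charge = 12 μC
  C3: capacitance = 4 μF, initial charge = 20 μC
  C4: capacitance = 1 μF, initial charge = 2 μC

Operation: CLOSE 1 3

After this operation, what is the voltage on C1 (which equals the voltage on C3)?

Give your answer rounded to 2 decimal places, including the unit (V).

Answer: 3.00 V

Derivation:
Initial: C1(5μF, Q=7μC, V=1.40V), C2(5μF, Q=12μC, V=2.40V), C3(4μF, Q=20μC, V=5.00V), C4(1μF, Q=2μC, V=2.00V)
Op 1: CLOSE 1-3: Q_total=27.00, C_total=9.00, V=3.00; Q1=15.00, Q3=12.00; dissipated=14.400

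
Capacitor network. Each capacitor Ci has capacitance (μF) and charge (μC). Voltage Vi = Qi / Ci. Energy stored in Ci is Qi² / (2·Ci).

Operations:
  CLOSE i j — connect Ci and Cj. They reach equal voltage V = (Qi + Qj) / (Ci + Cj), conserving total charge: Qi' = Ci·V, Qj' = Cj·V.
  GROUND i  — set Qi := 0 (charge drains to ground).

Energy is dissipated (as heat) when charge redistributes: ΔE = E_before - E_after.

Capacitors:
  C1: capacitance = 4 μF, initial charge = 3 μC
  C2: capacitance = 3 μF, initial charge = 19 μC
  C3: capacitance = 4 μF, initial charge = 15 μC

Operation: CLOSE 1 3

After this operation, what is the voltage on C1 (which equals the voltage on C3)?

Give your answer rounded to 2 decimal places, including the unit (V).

Initial: C1(4μF, Q=3μC, V=0.75V), C2(3μF, Q=19μC, V=6.33V), C3(4μF, Q=15μC, V=3.75V)
Op 1: CLOSE 1-3: Q_total=18.00, C_total=8.00, V=2.25; Q1=9.00, Q3=9.00; dissipated=9.000

Answer: 2.25 V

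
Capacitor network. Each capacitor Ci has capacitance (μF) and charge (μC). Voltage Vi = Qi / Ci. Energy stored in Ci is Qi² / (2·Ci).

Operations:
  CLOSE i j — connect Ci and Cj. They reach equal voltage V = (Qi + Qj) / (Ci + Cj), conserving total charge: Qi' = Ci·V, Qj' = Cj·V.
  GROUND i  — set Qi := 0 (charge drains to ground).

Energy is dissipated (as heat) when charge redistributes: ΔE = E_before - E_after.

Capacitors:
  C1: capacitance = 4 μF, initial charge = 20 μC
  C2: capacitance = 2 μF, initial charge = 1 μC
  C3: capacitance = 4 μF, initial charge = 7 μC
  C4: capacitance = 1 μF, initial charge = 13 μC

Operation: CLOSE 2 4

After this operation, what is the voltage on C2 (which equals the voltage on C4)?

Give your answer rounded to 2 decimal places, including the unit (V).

Initial: C1(4μF, Q=20μC, V=5.00V), C2(2μF, Q=1μC, V=0.50V), C3(4μF, Q=7μC, V=1.75V), C4(1μF, Q=13μC, V=13.00V)
Op 1: CLOSE 2-4: Q_total=14.00, C_total=3.00, V=4.67; Q2=9.33, Q4=4.67; dissipated=52.083

Answer: 4.67 V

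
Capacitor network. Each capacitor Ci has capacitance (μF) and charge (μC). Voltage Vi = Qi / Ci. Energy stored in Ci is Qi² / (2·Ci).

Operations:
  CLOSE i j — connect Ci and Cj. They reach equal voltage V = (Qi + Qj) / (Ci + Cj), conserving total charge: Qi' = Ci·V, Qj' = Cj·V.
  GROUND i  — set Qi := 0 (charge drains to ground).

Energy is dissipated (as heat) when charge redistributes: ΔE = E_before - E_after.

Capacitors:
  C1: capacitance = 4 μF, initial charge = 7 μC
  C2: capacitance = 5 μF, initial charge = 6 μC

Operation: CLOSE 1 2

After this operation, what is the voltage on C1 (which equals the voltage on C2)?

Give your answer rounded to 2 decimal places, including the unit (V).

Answer: 1.44 V

Derivation:
Initial: C1(4μF, Q=7μC, V=1.75V), C2(5μF, Q=6μC, V=1.20V)
Op 1: CLOSE 1-2: Q_total=13.00, C_total=9.00, V=1.44; Q1=5.78, Q2=7.22; dissipated=0.336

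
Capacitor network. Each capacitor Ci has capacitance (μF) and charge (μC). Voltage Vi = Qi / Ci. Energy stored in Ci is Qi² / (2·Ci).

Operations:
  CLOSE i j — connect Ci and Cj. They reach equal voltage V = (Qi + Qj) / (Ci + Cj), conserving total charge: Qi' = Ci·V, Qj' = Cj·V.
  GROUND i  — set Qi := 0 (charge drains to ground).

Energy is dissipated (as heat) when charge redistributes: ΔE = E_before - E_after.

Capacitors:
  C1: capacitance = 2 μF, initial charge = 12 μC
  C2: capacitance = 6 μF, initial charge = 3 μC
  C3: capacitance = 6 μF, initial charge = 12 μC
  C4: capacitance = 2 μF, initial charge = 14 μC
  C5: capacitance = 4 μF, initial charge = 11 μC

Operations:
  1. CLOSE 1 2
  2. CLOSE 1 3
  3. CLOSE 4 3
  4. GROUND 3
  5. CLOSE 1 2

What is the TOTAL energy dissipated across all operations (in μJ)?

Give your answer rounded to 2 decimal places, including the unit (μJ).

Answer: 72.92 μJ

Derivation:
Initial: C1(2μF, Q=12μC, V=6.00V), C2(6μF, Q=3μC, V=0.50V), C3(6μF, Q=12μC, V=2.00V), C4(2μF, Q=14μC, V=7.00V), C5(4μF, Q=11μC, V=2.75V)
Op 1: CLOSE 1-2: Q_total=15.00, C_total=8.00, V=1.88; Q1=3.75, Q2=11.25; dissipated=22.688
Op 2: CLOSE 1-3: Q_total=15.75, C_total=8.00, V=1.97; Q1=3.94, Q3=11.81; dissipated=0.012
Op 3: CLOSE 4-3: Q_total=25.81, C_total=8.00, V=3.23; Q4=6.45, Q3=19.36; dissipated=18.985
Op 4: GROUND 3: Q3=0; energy lost=31.232
Op 5: CLOSE 1-2: Q_total=15.19, C_total=8.00, V=1.90; Q1=3.80, Q2=11.39; dissipated=0.007
Total dissipated: 72.923 μJ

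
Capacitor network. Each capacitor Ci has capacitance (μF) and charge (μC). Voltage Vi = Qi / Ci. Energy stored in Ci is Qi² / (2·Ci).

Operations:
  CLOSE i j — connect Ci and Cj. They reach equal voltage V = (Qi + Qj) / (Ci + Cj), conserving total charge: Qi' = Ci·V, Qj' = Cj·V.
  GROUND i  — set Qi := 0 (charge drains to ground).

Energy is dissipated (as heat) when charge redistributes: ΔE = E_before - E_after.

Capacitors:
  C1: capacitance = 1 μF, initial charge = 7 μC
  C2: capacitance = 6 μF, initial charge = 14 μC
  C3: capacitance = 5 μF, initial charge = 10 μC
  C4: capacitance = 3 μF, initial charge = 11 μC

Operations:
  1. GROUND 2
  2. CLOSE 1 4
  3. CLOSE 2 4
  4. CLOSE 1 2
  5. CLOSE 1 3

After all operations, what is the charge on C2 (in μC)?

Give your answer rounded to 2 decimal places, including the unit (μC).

Initial: C1(1μF, Q=7μC, V=7.00V), C2(6μF, Q=14μC, V=2.33V), C3(5μF, Q=10μC, V=2.00V), C4(3μF, Q=11μC, V=3.67V)
Op 1: GROUND 2: Q2=0; energy lost=16.333
Op 2: CLOSE 1-4: Q_total=18.00, C_total=4.00, V=4.50; Q1=4.50, Q4=13.50; dissipated=4.167
Op 3: CLOSE 2-4: Q_total=13.50, C_total=9.00, V=1.50; Q2=9.00, Q4=4.50; dissipated=20.250
Op 4: CLOSE 1-2: Q_total=13.50, C_total=7.00, V=1.93; Q1=1.93, Q2=11.57; dissipated=3.857
Op 5: CLOSE 1-3: Q_total=11.93, C_total=6.00, V=1.99; Q1=1.99, Q3=9.94; dissipated=0.002
Final charges: Q1=1.99, Q2=11.57, Q3=9.94, Q4=4.50

Answer: 11.57 μC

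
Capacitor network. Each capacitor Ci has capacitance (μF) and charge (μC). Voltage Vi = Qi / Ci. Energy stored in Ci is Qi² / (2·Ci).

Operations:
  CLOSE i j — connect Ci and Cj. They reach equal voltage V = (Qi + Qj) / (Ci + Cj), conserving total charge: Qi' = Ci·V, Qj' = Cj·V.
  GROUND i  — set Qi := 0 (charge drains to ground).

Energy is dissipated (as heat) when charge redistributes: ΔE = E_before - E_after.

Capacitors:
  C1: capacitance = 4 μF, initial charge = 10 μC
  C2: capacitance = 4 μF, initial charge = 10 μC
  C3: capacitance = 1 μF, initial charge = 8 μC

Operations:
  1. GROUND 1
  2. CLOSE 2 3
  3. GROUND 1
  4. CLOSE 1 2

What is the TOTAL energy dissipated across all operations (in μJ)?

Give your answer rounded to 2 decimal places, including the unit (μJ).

Initial: C1(4μF, Q=10μC, V=2.50V), C2(4μF, Q=10μC, V=2.50V), C3(1μF, Q=8μC, V=8.00V)
Op 1: GROUND 1: Q1=0; energy lost=12.500
Op 2: CLOSE 2-3: Q_total=18.00, C_total=5.00, V=3.60; Q2=14.40, Q3=3.60; dissipated=12.100
Op 3: GROUND 1: Q1=0; energy lost=0.000
Op 4: CLOSE 1-2: Q_total=14.40, C_total=8.00, V=1.80; Q1=7.20, Q2=7.20; dissipated=12.960
Total dissipated: 37.560 μJ

Answer: 37.56 μJ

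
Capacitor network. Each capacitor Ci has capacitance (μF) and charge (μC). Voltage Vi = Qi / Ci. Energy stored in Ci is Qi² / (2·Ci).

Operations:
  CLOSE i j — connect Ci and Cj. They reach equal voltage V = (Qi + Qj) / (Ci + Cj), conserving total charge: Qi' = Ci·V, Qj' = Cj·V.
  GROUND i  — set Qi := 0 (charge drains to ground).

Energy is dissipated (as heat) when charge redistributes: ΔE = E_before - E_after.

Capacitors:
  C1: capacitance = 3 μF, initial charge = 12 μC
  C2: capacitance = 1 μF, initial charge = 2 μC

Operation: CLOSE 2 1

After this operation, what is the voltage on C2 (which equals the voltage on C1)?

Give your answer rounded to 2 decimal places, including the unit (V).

Initial: C1(3μF, Q=12μC, V=4.00V), C2(1μF, Q=2μC, V=2.00V)
Op 1: CLOSE 2-1: Q_total=14.00, C_total=4.00, V=3.50; Q2=3.50, Q1=10.50; dissipated=1.500

Answer: 3.50 V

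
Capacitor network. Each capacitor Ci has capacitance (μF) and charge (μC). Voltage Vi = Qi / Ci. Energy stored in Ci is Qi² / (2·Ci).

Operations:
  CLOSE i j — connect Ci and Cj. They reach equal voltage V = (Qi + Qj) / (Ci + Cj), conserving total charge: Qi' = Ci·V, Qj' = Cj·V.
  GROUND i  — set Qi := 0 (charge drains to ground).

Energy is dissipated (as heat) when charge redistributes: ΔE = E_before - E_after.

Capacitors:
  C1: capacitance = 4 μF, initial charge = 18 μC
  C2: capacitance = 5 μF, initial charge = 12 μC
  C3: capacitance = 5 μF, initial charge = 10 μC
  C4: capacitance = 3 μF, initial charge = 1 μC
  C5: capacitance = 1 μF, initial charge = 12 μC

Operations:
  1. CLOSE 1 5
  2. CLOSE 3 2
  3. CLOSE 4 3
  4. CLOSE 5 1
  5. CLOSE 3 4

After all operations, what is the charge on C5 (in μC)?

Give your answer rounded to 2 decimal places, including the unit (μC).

Initial: C1(4μF, Q=18μC, V=4.50V), C2(5μF, Q=12μC, V=2.40V), C3(5μF, Q=10μC, V=2.00V), C4(3μF, Q=1μC, V=0.33V), C5(1μF, Q=12μC, V=12.00V)
Op 1: CLOSE 1-5: Q_total=30.00, C_total=5.00, V=6.00; Q1=24.00, Q5=6.00; dissipated=22.500
Op 2: CLOSE 3-2: Q_total=22.00, C_total=10.00, V=2.20; Q3=11.00, Q2=11.00; dissipated=0.200
Op 3: CLOSE 4-3: Q_total=12.00, C_total=8.00, V=1.50; Q4=4.50, Q3=7.50; dissipated=3.267
Op 4: CLOSE 5-1: Q_total=30.00, C_total=5.00, V=6.00; Q5=6.00, Q1=24.00; dissipated=0.000
Op 5: CLOSE 3-4: Q_total=12.00, C_total=8.00, V=1.50; Q3=7.50, Q4=4.50; dissipated=0.000
Final charges: Q1=24.00, Q2=11.00, Q3=7.50, Q4=4.50, Q5=6.00

Answer: 6.00 μC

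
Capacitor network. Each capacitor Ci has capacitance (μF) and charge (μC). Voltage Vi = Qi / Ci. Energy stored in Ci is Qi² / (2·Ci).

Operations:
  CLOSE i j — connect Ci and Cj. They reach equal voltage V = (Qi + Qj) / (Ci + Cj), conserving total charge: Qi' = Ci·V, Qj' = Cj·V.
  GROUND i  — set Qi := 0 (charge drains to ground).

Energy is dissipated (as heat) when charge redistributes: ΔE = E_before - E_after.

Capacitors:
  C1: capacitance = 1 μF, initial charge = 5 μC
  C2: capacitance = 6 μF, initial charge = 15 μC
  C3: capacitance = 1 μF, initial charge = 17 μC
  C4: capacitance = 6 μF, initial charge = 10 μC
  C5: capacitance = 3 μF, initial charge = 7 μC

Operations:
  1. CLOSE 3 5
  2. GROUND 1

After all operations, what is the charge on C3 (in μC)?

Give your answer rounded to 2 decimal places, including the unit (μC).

Initial: C1(1μF, Q=5μC, V=5.00V), C2(6μF, Q=15μC, V=2.50V), C3(1μF, Q=17μC, V=17.00V), C4(6μF, Q=10μC, V=1.67V), C5(3μF, Q=7μC, V=2.33V)
Op 1: CLOSE 3-5: Q_total=24.00, C_total=4.00, V=6.00; Q3=6.00, Q5=18.00; dissipated=80.667
Op 2: GROUND 1: Q1=0; energy lost=12.500
Final charges: Q1=0.00, Q2=15.00, Q3=6.00, Q4=10.00, Q5=18.00

Answer: 6.00 μC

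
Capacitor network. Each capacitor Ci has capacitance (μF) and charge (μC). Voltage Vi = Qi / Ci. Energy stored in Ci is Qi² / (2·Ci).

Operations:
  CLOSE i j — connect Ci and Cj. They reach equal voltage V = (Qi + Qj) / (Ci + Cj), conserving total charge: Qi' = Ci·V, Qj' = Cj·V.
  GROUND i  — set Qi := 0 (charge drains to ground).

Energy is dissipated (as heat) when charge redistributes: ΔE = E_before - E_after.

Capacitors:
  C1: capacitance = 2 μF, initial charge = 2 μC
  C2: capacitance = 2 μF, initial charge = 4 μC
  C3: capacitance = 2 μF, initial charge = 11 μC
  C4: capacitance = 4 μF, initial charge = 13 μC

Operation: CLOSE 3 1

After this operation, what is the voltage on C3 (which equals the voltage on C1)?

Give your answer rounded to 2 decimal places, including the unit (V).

Initial: C1(2μF, Q=2μC, V=1.00V), C2(2μF, Q=4μC, V=2.00V), C3(2μF, Q=11μC, V=5.50V), C4(4μF, Q=13μC, V=3.25V)
Op 1: CLOSE 3-1: Q_total=13.00, C_total=4.00, V=3.25; Q3=6.50, Q1=6.50; dissipated=10.125

Answer: 3.25 V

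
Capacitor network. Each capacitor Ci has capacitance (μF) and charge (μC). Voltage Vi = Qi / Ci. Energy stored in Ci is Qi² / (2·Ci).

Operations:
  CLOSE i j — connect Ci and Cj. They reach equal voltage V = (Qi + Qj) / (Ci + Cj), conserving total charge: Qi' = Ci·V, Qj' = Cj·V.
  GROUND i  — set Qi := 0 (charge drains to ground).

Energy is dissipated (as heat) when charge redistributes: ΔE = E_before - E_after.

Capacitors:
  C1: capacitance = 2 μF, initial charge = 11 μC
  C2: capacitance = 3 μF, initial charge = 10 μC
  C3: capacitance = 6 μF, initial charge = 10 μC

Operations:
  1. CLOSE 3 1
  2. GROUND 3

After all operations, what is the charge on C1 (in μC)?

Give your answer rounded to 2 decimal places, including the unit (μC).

Answer: 5.25 μC

Derivation:
Initial: C1(2μF, Q=11μC, V=5.50V), C2(3μF, Q=10μC, V=3.33V), C3(6μF, Q=10μC, V=1.67V)
Op 1: CLOSE 3-1: Q_total=21.00, C_total=8.00, V=2.62; Q3=15.75, Q1=5.25; dissipated=11.021
Op 2: GROUND 3: Q3=0; energy lost=20.672
Final charges: Q1=5.25, Q2=10.00, Q3=0.00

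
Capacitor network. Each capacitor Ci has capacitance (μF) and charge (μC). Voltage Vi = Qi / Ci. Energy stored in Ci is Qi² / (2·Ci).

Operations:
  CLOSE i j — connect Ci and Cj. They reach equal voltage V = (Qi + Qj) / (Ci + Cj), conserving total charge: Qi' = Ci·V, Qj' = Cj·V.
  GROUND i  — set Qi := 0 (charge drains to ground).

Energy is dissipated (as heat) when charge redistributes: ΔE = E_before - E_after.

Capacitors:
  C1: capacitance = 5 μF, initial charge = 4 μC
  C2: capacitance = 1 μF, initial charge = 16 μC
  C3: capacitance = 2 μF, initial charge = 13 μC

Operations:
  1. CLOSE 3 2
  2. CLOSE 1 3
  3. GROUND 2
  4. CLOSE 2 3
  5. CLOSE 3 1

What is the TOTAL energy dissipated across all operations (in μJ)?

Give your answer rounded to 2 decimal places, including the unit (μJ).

Answer: 137.55 μJ

Derivation:
Initial: C1(5μF, Q=4μC, V=0.80V), C2(1μF, Q=16μC, V=16.00V), C3(2μF, Q=13μC, V=6.50V)
Op 1: CLOSE 3-2: Q_total=29.00, C_total=3.00, V=9.67; Q3=19.33, Q2=9.67; dissipated=30.083
Op 2: CLOSE 1-3: Q_total=23.33, C_total=7.00, V=3.33; Q1=16.67, Q3=6.67; dissipated=56.156
Op 3: GROUND 2: Q2=0; energy lost=46.722
Op 4: CLOSE 2-3: Q_total=6.67, C_total=3.00, V=2.22; Q2=2.22, Q3=4.44; dissipated=3.704
Op 5: CLOSE 3-1: Q_total=21.11, C_total=7.00, V=3.02; Q3=6.03, Q1=15.08; dissipated=0.882
Total dissipated: 137.547 μJ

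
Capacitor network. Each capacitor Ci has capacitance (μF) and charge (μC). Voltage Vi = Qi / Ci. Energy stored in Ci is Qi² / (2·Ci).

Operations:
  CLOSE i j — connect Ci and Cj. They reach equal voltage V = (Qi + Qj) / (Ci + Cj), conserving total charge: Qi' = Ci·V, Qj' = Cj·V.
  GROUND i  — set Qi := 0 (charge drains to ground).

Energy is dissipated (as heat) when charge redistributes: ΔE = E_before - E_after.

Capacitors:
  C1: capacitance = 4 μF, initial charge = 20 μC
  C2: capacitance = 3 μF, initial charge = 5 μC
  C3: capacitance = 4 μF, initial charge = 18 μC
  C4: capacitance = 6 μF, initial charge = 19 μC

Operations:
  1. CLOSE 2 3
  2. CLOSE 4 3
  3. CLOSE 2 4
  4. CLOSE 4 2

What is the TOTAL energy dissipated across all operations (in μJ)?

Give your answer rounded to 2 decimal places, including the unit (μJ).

Answer: 6.90 μJ

Derivation:
Initial: C1(4μF, Q=20μC, V=5.00V), C2(3μF, Q=5μC, V=1.67V), C3(4μF, Q=18μC, V=4.50V), C4(6μF, Q=19μC, V=3.17V)
Op 1: CLOSE 2-3: Q_total=23.00, C_total=7.00, V=3.29; Q2=9.86, Q3=13.14; dissipated=6.881
Op 2: CLOSE 4-3: Q_total=32.14, C_total=10.00, V=3.21; Q4=19.29, Q3=12.86; dissipated=0.017
Op 3: CLOSE 2-4: Q_total=29.14, C_total=9.00, V=3.24; Q2=9.71, Q4=19.43; dissipated=0.005
Op 4: CLOSE 4-2: Q_total=29.14, C_total=9.00, V=3.24; Q4=19.43, Q2=9.71; dissipated=0.000
Total dissipated: 6.903 μJ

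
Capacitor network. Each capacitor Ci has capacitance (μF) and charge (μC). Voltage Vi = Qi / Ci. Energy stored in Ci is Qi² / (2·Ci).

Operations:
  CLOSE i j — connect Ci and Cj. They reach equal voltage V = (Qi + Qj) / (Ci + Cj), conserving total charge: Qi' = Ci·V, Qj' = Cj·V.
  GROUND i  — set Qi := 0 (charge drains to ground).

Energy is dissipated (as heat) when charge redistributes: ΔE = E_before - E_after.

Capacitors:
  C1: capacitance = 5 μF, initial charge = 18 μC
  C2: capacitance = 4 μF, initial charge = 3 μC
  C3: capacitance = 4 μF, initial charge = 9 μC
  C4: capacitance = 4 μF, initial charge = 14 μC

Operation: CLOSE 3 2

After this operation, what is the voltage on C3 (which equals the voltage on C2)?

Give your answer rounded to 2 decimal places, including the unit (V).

Initial: C1(5μF, Q=18μC, V=3.60V), C2(4μF, Q=3μC, V=0.75V), C3(4μF, Q=9μC, V=2.25V), C4(4μF, Q=14μC, V=3.50V)
Op 1: CLOSE 3-2: Q_total=12.00, C_total=8.00, V=1.50; Q3=6.00, Q2=6.00; dissipated=2.250

Answer: 1.50 V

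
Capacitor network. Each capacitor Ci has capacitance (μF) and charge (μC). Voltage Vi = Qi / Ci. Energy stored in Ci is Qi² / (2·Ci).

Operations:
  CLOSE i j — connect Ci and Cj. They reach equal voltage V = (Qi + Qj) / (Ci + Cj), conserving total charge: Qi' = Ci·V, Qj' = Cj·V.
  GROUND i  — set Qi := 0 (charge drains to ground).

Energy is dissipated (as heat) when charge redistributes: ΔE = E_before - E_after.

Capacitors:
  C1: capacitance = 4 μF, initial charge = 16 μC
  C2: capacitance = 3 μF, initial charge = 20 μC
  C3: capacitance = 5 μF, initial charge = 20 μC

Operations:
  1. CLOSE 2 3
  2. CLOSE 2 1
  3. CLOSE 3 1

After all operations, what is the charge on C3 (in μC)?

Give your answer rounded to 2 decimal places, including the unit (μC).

Initial: C1(4μF, Q=16μC, V=4.00V), C2(3μF, Q=20μC, V=6.67V), C3(5μF, Q=20μC, V=4.00V)
Op 1: CLOSE 2-3: Q_total=40.00, C_total=8.00, V=5.00; Q2=15.00, Q3=25.00; dissipated=6.667
Op 2: CLOSE 2-1: Q_total=31.00, C_total=7.00, V=4.43; Q2=13.29, Q1=17.71; dissipated=0.857
Op 3: CLOSE 3-1: Q_total=42.71, C_total=9.00, V=4.75; Q3=23.73, Q1=18.98; dissipated=0.363
Final charges: Q1=18.98, Q2=13.29, Q3=23.73

Answer: 23.73 μC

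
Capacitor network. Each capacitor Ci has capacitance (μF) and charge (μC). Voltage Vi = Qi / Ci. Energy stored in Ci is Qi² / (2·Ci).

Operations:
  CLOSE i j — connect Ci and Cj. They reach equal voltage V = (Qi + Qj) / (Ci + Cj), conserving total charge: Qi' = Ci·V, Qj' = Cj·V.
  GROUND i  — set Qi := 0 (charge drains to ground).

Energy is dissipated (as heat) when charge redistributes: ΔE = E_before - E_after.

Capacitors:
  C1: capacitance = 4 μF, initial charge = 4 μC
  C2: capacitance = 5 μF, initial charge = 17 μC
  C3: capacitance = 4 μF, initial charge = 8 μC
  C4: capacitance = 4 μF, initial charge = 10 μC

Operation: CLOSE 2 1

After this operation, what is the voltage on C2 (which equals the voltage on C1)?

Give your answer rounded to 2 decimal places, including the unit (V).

Initial: C1(4μF, Q=4μC, V=1.00V), C2(5μF, Q=17μC, V=3.40V), C3(4μF, Q=8μC, V=2.00V), C4(4μF, Q=10μC, V=2.50V)
Op 1: CLOSE 2-1: Q_total=21.00, C_total=9.00, V=2.33; Q2=11.67, Q1=9.33; dissipated=6.400

Answer: 2.33 V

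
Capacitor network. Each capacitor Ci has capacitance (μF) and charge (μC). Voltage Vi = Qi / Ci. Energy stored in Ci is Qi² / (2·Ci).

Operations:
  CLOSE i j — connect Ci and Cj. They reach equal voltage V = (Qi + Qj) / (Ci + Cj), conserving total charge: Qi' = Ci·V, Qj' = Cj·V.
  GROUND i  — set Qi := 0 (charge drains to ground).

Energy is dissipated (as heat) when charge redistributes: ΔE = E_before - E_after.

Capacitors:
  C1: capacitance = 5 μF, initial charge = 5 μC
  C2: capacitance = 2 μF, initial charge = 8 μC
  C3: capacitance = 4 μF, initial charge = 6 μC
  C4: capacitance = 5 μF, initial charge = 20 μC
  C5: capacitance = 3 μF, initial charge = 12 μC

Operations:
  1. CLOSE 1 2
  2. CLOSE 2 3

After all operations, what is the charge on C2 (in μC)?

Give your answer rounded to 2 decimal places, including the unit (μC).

Answer: 3.24 μC

Derivation:
Initial: C1(5μF, Q=5μC, V=1.00V), C2(2μF, Q=8μC, V=4.00V), C3(4μF, Q=6μC, V=1.50V), C4(5μF, Q=20μC, V=4.00V), C5(3μF, Q=12μC, V=4.00V)
Op 1: CLOSE 1-2: Q_total=13.00, C_total=7.00, V=1.86; Q1=9.29, Q2=3.71; dissipated=6.429
Op 2: CLOSE 2-3: Q_total=9.71, C_total=6.00, V=1.62; Q2=3.24, Q3=6.48; dissipated=0.085
Final charges: Q1=9.29, Q2=3.24, Q3=6.48, Q4=20.00, Q5=12.00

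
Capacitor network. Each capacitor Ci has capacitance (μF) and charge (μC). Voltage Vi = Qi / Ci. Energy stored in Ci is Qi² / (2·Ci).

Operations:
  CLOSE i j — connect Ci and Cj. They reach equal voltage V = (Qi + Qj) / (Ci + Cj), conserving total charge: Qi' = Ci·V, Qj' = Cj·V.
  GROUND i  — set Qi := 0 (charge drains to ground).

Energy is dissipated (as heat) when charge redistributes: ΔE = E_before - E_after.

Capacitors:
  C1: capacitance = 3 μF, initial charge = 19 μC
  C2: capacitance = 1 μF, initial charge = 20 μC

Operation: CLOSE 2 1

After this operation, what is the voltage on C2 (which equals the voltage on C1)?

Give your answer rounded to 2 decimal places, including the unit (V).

Initial: C1(3μF, Q=19μC, V=6.33V), C2(1μF, Q=20μC, V=20.00V)
Op 1: CLOSE 2-1: Q_total=39.00, C_total=4.00, V=9.75; Q2=9.75, Q1=29.25; dissipated=70.042

Answer: 9.75 V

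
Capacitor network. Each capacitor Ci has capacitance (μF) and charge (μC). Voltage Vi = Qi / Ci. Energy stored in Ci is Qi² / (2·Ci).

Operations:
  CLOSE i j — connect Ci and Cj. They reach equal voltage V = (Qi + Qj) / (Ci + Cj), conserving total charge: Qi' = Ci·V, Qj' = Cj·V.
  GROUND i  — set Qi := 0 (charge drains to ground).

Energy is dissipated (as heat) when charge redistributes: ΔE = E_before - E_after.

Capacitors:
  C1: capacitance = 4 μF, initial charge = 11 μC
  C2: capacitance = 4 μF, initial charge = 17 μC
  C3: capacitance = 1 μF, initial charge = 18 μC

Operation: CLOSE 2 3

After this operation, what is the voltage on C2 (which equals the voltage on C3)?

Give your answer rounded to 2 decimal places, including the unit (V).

Answer: 7.00 V

Derivation:
Initial: C1(4μF, Q=11μC, V=2.75V), C2(4μF, Q=17μC, V=4.25V), C3(1μF, Q=18μC, V=18.00V)
Op 1: CLOSE 2-3: Q_total=35.00, C_total=5.00, V=7.00; Q2=28.00, Q3=7.00; dissipated=75.625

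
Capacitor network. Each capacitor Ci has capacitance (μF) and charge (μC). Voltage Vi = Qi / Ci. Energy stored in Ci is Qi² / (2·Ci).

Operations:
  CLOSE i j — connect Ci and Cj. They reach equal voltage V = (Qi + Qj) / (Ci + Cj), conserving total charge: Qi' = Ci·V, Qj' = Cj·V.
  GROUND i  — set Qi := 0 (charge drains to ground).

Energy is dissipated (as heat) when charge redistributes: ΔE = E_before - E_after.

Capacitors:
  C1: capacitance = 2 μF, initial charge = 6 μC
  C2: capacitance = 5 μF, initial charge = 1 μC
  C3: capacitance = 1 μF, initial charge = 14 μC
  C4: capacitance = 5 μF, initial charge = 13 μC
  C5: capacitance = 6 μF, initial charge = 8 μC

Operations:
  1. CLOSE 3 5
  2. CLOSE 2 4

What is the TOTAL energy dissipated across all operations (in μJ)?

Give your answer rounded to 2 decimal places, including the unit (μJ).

Initial: C1(2μF, Q=6μC, V=3.00V), C2(5μF, Q=1μC, V=0.20V), C3(1μF, Q=14μC, V=14.00V), C4(5μF, Q=13μC, V=2.60V), C5(6μF, Q=8μC, V=1.33V)
Op 1: CLOSE 3-5: Q_total=22.00, C_total=7.00, V=3.14; Q3=3.14, Q5=18.86; dissipated=68.762
Op 2: CLOSE 2-4: Q_total=14.00, C_total=10.00, V=1.40; Q2=7.00, Q4=7.00; dissipated=7.200
Total dissipated: 75.962 μJ

Answer: 75.96 μJ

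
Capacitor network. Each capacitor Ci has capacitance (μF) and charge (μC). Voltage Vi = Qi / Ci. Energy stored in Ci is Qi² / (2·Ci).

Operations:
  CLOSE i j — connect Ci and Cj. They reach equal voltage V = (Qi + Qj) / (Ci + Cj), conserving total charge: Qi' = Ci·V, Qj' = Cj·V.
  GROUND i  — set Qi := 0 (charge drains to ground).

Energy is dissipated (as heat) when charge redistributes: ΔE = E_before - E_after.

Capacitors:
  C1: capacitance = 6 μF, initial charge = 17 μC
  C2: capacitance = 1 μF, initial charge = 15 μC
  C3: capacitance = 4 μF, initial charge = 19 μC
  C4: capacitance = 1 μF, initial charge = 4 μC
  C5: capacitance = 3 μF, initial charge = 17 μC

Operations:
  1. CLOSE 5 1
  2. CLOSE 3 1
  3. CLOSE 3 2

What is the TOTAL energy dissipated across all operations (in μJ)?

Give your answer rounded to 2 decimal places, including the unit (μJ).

Initial: C1(6μF, Q=17μC, V=2.83V), C2(1μF, Q=15μC, V=15.00V), C3(4μF, Q=19μC, V=4.75V), C4(1μF, Q=4μC, V=4.00V), C5(3μF, Q=17μC, V=5.67V)
Op 1: CLOSE 5-1: Q_total=34.00, C_total=9.00, V=3.78; Q5=11.33, Q1=22.67; dissipated=8.028
Op 2: CLOSE 3-1: Q_total=41.67, C_total=10.00, V=4.17; Q3=16.67, Q1=25.00; dissipated=1.134
Op 3: CLOSE 3-2: Q_total=31.67, C_total=5.00, V=6.33; Q3=25.33, Q2=6.33; dissipated=46.944
Total dissipated: 56.106 μJ

Answer: 56.11 μJ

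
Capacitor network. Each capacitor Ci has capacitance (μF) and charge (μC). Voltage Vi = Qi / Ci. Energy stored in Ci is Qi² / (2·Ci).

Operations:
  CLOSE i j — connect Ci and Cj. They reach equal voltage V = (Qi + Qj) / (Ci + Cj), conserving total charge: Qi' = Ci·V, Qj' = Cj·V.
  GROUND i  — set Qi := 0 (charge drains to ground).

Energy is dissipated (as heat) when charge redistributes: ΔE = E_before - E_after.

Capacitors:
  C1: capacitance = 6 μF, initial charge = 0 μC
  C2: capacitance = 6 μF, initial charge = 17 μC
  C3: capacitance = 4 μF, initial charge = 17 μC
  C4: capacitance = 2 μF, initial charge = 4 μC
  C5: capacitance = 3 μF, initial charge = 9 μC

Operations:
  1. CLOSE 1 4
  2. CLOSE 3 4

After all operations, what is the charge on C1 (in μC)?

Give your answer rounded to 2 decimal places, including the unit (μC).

Initial: C1(6μF, Q=0μC, V=0.00V), C2(6μF, Q=17μC, V=2.83V), C3(4μF, Q=17μC, V=4.25V), C4(2μF, Q=4μC, V=2.00V), C5(3μF, Q=9μC, V=3.00V)
Op 1: CLOSE 1-4: Q_total=4.00, C_total=8.00, V=0.50; Q1=3.00, Q4=1.00; dissipated=3.000
Op 2: CLOSE 3-4: Q_total=18.00, C_total=6.00, V=3.00; Q3=12.00, Q4=6.00; dissipated=9.375
Final charges: Q1=3.00, Q2=17.00, Q3=12.00, Q4=6.00, Q5=9.00

Answer: 3.00 μC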